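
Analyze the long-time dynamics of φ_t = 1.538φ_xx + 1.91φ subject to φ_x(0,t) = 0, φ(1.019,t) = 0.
Long-time behavior: φ → 0. Diffusion dominates reaction (r=1.91 < κπ²/(4L²)≈3.65); solution decays.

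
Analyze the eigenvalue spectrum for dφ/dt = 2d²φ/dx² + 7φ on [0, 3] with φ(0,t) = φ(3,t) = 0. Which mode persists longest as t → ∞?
Eigenvalues: λₙ = 2n²π²/3² - 7.
First three modes:
  n=1: λ₁ = 2π²/3² - 7 ≈ -4.807
  n=2: λ₂ = 8π²/3² - 7 ≈ 1.773
  n=3: λ₃ = 18π²/3² - 7 ≈ 12.739
Since 2π²/3² ≈ 2.193 < 7, λ₁ < 0.
The n=1 mode grows fastest (−λₙ is largest for n=1) → dominates.
Asymptotic: φ ~ c₁ sin(πx/3) e^{4.807t} (exponential growth at rate −λ₁ ≈ 4.807).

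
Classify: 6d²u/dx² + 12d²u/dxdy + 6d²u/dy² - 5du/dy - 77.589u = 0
Parabolic (discriminant = 0).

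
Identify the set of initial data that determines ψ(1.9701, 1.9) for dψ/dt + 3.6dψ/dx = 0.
A single point: x = -4.8699. The characteristic through (1.9701, 1.9) is x - 3.6t = const, so x = 1.9701 - 3.6·1.9 = -4.8699.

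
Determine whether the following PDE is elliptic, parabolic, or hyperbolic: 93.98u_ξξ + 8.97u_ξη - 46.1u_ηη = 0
Coefficients: A = 93.98, B = 8.97, C = -46.1. B² - 4AC = 17410.3729, which is positive, so the equation is hyperbolic.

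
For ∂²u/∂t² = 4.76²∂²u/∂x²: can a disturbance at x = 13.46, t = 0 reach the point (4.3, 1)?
No. The domain of dependence is [-0.46, 9.06], and 13.46 is outside this interval.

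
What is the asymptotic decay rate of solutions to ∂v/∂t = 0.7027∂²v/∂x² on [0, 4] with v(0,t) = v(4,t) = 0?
Eigenvalues: λₙ = 0.7027n²π²/4².
First three modes:
  n=1: λ₁ = 0.7027π²/4² ≈ 0.433
  n=2: λ₂ = 2.8108π²/4² ≈ 1.734 (4× faster decay)
  n=3: λ₃ = 6.3243π²/4² ≈ 3.901 (9× faster decay)
As t → ∞, higher modes decay exponentially faster. The n=1 mode dominates: v ~ c₁ sin(πx/4) e^{-λ₁t}.
Decay rate: λ₁ = 0.7027π²/4² ≈ 0.433.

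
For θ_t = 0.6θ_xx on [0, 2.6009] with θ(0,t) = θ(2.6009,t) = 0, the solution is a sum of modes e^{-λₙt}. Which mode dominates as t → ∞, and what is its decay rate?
Eigenvalues: λₙ = 0.6n²π²/2.6009².
First three modes:
  n=1: λ₁ = 0.6π²/2.6009² ≈ 0.875
  n=2: λ₂ = 2.4π²/2.6009² ≈ 3.502 (4× faster decay)
  n=3: λ₃ = 5.4π²/2.6009² ≈ 7.879 (9× faster decay)
As t → ∞, higher modes decay exponentially faster. The n=1 mode dominates: θ ~ c₁ sin(πx/2.6009) e^{-λ₁t}.
Decay rate: λ₁ = 0.6π²/2.6009² ≈ 0.875.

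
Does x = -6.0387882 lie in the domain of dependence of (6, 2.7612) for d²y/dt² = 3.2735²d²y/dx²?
No. The domain of dependence is [-3.0387882, 15.0387882], and -6.0387882 is outside this interval.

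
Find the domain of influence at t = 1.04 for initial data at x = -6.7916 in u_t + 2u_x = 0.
At x = -4.7116. The characteristic carries data from (-6.7916, 0) to (-4.7116, 1.04).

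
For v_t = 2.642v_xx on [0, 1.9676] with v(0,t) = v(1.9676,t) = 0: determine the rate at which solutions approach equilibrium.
Eigenvalues: λₙ = 2.642n²π²/1.9676².
First three modes:
  n=1: λ₁ = 2.642π²/1.9676² ≈ 6.735
  n=2: λ₂ = 10.568π²/1.9676² ≈ 26.941 (4× faster decay)
  n=3: λ₃ = 23.778π²/1.9676² ≈ 60.618 (9× faster decay)
As t → ∞, higher modes decay exponentially faster. The n=1 mode dominates: v ~ c₁ sin(πx/1.9676) e^{-λ₁t}.
Decay rate: λ₁ = 2.642π²/1.9676² ≈ 6.735.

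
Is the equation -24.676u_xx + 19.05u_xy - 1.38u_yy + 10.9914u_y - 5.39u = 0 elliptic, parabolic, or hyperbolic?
Computing B² - 4AC with A = -24.676, B = 19.05, C = -1.38: discriminant = 226.69098 (positive). Answer: hyperbolic.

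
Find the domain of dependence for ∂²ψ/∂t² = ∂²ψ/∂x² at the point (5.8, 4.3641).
Domain of dependence: [1.4359, 10.1641]. Signals travel at speed 1, so data within |x - 5.8| ≤ 1·4.3641 = 4.3641 can reach the point.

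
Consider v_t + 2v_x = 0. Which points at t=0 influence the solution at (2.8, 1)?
A single point: x = 0.8. The characteristic through (2.8, 1) is x - 2t = const, so x = 2.8 - 2·1 = 0.8.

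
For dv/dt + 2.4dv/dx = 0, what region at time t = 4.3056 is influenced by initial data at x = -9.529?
At x = 0.80444. The characteristic carries data from (-9.529, 0) to (0.80444, 4.3056).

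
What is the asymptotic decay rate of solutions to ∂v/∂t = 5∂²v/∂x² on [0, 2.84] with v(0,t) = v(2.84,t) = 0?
Eigenvalues: λₙ = 5n²π²/2.84².
First three modes:
  n=1: λ₁ = 5π²/2.84² ≈ 6.118
  n=2: λ₂ = 20π²/2.84² ≈ 24.473 (4× faster decay)
  n=3: λ₃ = 45π²/2.84² ≈ 55.065 (9× faster decay)
As t → ∞, higher modes decay exponentially faster. The n=1 mode dominates: v ~ c₁ sin(πx/2.84) e^{-λ₁t}.
Decay rate: λ₁ = 5π²/2.84² ≈ 6.118.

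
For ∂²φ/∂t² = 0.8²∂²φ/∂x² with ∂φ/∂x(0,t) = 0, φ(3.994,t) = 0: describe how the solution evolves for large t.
φ oscillates (no decay). Energy is conserved; the solution oscillates indefinitely as standing waves.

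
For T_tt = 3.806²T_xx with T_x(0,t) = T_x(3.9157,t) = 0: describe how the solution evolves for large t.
T oscillates about a mean that drifts linearly in t (generically unbounded; no decay). There is no damping, so the nonconstant modes persist as standing waves (energy conserved, no decay). But with Neumann conditions at both ends the constant mode has eigenvalue 0: the spatial mean M(t) of T satisfies M'' = 0, so M(t) = M(0) + M'(0)·t. Unless the initial velocity has zero mean (∫T_t(x,0)dx = 0), the solution grows linearly in t (unbounded, though not exponentially); if it does have zero mean, the solution stays bounded and simply oscillates.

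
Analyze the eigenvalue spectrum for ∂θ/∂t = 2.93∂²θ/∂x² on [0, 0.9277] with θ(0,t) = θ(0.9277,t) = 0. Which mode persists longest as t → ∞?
Eigenvalues: λₙ = 2.93n²π²/0.9277².
First three modes:
  n=1: λ₁ = 2.93π²/0.9277² ≈ 33.601
  n=2: λ₂ = 11.72π²/0.9277² ≈ 134.404 (4× faster decay)
  n=3: λ₃ = 26.37π²/0.9277² ≈ 302.409 (9× faster decay)
As t → ∞, higher modes decay exponentially faster. The n=1 mode dominates: θ ~ c₁ sin(πx/0.9277) e^{-λ₁t}.
Decay rate: λ₁ = 2.93π²/0.9277² ≈ 33.601.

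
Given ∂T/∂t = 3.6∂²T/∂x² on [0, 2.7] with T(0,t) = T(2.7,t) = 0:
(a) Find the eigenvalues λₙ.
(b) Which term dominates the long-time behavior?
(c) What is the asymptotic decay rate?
Eigenvalues: λₙ = 3.6n²π²/2.7².
First three modes:
  n=1: λ₁ = 3.6π²/2.7² ≈ 4.874
  n=2: λ₂ = 14.4π²/2.7² ≈ 19.496 (4× faster decay)
  n=3: λ₃ = 32.4π²/2.7² ≈ 43.865 (9× faster decay)
As t → ∞, higher modes decay exponentially faster. The n=1 mode dominates: T ~ c₁ sin(πx/2.7) e^{-λ₁t}.
Decay rate: λ₁ = 3.6π²/2.7² ≈ 4.874.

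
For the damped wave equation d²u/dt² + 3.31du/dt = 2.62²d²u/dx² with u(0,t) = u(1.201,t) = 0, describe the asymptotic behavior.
u → 0. Damping (γ=3.31) dissipates energy; oscillations decay exponentially.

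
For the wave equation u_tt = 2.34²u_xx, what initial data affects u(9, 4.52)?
Domain of dependence: [-1.5768, 19.5768]. Signals travel at speed 2.34, so data within |x - 9| ≤ 2.34·4.52 = 10.5768 can reach the point.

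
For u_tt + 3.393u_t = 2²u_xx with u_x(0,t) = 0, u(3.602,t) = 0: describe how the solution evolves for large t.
u → 0. Damping (γ=3.393) dissipates energy; oscillations decay exponentially.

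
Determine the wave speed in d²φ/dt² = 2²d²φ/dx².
Speed = 2. Information travels along characteristics x = x₀ ± 2t.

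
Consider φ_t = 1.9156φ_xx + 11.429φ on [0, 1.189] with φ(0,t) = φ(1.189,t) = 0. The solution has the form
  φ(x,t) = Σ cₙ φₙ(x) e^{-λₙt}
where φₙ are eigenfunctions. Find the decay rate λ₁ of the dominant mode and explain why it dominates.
Eigenvalues: λₙ = 1.9156n²π²/1.189² - 11.429.
First three modes:
  n=1: λ₁ = 1.9156π²/1.189² - 11.429 ≈ 1.944
  n=2: λ₂ = 7.6624π²/1.189² - 11.429 ≈ 42.064
  n=3: λ₃ = 17.2404π²/1.189² - 11.429 ≈ 108.931
Since 1.9156π²/1.189² ≈ 13.373 > 11.429, all λₙ > 0.
The n=1 mode decays slowest → dominates as t → ∞.
Asymptotic: φ ~ c₁ sin(πx/1.189) e^{-λ₁t} with decay rate λ₁ ≈ 1.944.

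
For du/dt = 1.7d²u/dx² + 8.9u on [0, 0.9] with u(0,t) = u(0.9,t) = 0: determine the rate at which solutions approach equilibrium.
Eigenvalues: λₙ = 1.7n²π²/0.9² - 8.9.
First three modes:
  n=1: λ₁ = 1.7π²/0.9² - 8.9 ≈ 11.814
  n=2: λ₂ = 6.8π²/0.9² - 8.9 ≈ 73.956
  n=3: λ₃ = 15.3π²/0.9² - 8.9 ≈ 177.526
Since 1.7π²/0.9² ≈ 20.714 > 8.9, all λₙ > 0.
The n=1 mode decays slowest → dominates as t → ∞.
Asymptotic: u ~ c₁ sin(πx/0.9) e^{-λ₁t} with decay rate λ₁ ≈ 11.814.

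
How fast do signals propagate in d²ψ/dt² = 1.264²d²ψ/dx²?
Speed = 1.264. Information travels along characteristics x = x₀ ± 1.264t.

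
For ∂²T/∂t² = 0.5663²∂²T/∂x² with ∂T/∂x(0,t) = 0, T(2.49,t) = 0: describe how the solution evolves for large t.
T oscillates (no decay). Energy is conserved; the solution oscillates indefinitely as standing waves.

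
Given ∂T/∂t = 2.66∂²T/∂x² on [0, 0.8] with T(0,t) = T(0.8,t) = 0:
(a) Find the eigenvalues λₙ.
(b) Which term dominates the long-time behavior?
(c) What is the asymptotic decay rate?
Eigenvalues: λₙ = 2.66n²π²/0.8².
First three modes:
  n=1: λ₁ = 2.66π²/0.8² ≈ 41.021
  n=2: λ₂ = 10.64π²/0.8² ≈ 164.082 (4× faster decay)
  n=3: λ₃ = 23.94π²/0.8² ≈ 369.185 (9× faster decay)
As t → ∞, higher modes decay exponentially faster. The n=1 mode dominates: T ~ c₁ sin(πx/0.8) e^{-λ₁t}.
Decay rate: λ₁ = 2.66π²/0.8² ≈ 41.021.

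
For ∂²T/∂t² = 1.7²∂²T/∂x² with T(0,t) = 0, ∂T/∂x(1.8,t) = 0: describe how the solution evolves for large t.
T oscillates (no decay). Energy is conserved; the solution oscillates indefinitely as standing waves.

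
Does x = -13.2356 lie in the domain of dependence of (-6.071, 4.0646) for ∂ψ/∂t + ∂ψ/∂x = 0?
No. Only data at x = -10.1356 affects (-6.071, 4.0646). Advection has one-way propagation along characteristics.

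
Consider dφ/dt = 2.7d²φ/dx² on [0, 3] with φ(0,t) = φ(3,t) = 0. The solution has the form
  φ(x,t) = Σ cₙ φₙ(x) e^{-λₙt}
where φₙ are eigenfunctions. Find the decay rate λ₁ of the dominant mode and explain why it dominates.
Eigenvalues: λₙ = 2.7n²π²/3².
First three modes:
  n=1: λ₁ = 2.7π²/3² ≈ 2.961
  n=2: λ₂ = 10.8π²/3² ≈ 11.844 (4× faster decay)
  n=3: λ₃ = 24.3π²/3² ≈ 26.648 (9× faster decay)
As t → ∞, higher modes decay exponentially faster. The n=1 mode dominates: φ ~ c₁ sin(πx/3) e^{-λ₁t}.
Decay rate: λ₁ = 2.7π²/3² ≈ 2.961.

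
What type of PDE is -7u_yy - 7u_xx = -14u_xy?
Rewriting in standard form: -7u_xx + 14u_xy - 7u_yy = 0. With A = -7, B = 14, C = -7, the discriminant is 0. This is a parabolic PDE.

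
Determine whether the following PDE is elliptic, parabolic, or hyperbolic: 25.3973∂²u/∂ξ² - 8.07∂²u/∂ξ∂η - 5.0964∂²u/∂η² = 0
Coefficients: A = 25.3973, B = -8.07, C = -5.0964. B² - 4AC = 582.86409888, which is positive, so the equation is hyperbolic.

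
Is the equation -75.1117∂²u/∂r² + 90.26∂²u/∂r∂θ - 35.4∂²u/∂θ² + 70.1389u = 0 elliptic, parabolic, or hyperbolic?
Computing B² - 4AC with A = -75.1117, B = 90.26, C = -35.4: discriminant = -2488.94912 (negative). Answer: elliptic.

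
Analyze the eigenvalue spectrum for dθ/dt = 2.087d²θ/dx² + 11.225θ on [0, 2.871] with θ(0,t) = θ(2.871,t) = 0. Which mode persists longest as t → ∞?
Eigenvalues: λₙ = 2.087n²π²/2.871² - 11.225.
First three modes:
  n=1: λ₁ = 2.087π²/2.871² - 11.225 ≈ -8.726
  n=2: λ₂ = 8.348π²/2.871² - 11.225 ≈ -1.229
  n=3: λ₃ = 18.783π²/2.871² - 11.225 ≈ 11.265
Since 2.087π²/2.871² ≈ 2.499 < 11.225, λ₁ < 0.
The n=1 mode grows fastest (−λₙ is largest for n=1) → dominates.
Asymptotic: θ ~ c₁ sin(πx/2.871) e^{8.726t} (exponential growth at rate −λ₁ ≈ 8.726).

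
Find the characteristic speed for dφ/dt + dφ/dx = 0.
Speed = 1. Information travels along x - 1t = const (rightward).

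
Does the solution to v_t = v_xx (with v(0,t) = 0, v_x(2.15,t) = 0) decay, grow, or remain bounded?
v → 0. Heat escapes through the Dirichlet boundary.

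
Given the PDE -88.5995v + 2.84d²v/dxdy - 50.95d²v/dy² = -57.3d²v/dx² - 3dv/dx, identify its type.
Rewriting in standard form: 57.3d²v/dx² + 2.84d²v/dxdy - 50.95d²v/dy² + 3dv/dx - 88.5995v = 0. The second-order coefficients are A = 57.3, B = 2.84, C = -50.95. Since B² - 4AC = 11685.8056 > 0, this is a hyperbolic PDE.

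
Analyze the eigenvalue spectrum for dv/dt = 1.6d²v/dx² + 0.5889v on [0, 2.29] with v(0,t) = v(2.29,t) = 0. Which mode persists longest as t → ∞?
Eigenvalues: λₙ = 1.6n²π²/2.29² - 0.5889.
First three modes:
  n=1: λ₁ = 1.6π²/2.29² - 0.5889 ≈ 2.422
  n=2: λ₂ = 6.4π²/2.29² - 0.5889 ≈ 11.456
  n=3: λ₃ = 14.4π²/2.29² - 0.5889 ≈ 26.512
Since 1.6π²/2.29² ≈ 3.011 > 0.5889, all λₙ > 0.
The n=1 mode decays slowest → dominates as t → ∞.
Asymptotic: v ~ c₁ sin(πx/2.29) e^{-λ₁t} with decay rate λ₁ ≈ 2.422.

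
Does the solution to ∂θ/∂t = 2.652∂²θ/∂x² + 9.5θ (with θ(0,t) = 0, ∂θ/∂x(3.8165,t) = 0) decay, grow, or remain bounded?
θ grows unboundedly. Reaction dominates diffusion (r=9.5 > κπ²/(4L²)≈0.45); solution grows exponentially.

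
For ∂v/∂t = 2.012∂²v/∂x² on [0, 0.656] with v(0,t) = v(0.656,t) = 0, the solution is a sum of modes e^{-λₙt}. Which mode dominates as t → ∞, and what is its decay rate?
Eigenvalues: λₙ = 2.012n²π²/0.656².
First three modes:
  n=1: λ₁ = 2.012π²/0.656² ≈ 46.145
  n=2: λ₂ = 8.048π²/0.656² ≈ 184.578 (4× faster decay)
  n=3: λ₃ = 18.108π²/0.656² ≈ 415.301 (9× faster decay)
As t → ∞, higher modes decay exponentially faster. The n=1 mode dominates: v ~ c₁ sin(πx/0.656) e^{-λ₁t}.
Decay rate: λ₁ = 2.012π²/0.656² ≈ 46.145.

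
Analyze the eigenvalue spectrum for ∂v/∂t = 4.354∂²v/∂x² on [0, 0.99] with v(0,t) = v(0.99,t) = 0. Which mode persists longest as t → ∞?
Eigenvalues: λₙ = 4.354n²π²/0.99².
First three modes:
  n=1: λ₁ = 4.354π²/0.99² ≈ 43.845
  n=2: λ₂ = 17.416π²/0.99² ≈ 175.379 (4× faster decay)
  n=3: λ₃ = 39.186π²/0.99² ≈ 394.603 (9× faster decay)
As t → ∞, higher modes decay exponentially faster. The n=1 mode dominates: v ~ c₁ sin(πx/0.99) e^{-λ₁t}.
Decay rate: λ₁ = 4.354π²/0.99² ≈ 43.845.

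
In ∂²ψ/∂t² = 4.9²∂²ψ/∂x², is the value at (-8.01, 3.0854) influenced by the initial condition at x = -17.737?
Yes. The domain of dependence is [-23.12846, 7.10846], and -17.737 ∈ [-23.12846, 7.10846].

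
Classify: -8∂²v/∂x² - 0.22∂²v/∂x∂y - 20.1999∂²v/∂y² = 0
Elliptic (discriminant = -646.3484).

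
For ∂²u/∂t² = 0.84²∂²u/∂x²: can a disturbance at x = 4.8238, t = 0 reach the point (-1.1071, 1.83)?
No. The domain of dependence is [-2.6443, 0.4301], and 4.8238 is outside this interval.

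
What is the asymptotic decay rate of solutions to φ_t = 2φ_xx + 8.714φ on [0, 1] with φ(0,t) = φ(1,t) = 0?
Eigenvalues: λₙ = 2n²π²/1² - 8.714.
First three modes:
  n=1: λ₁ = 2π² - 8.714 ≈ 11.025
  n=2: λ₂ = 8π² - 8.714 ≈ 70.243
  n=3: λ₃ = 18π² - 8.714 ≈ 168.939
Since 2π² ≈ 19.739 > 8.714, all λₙ > 0.
The n=1 mode decays slowest → dominates as t → ∞.
Asymptotic: φ ~ c₁ sin(πx/1) e^{-λ₁t} with decay rate λ₁ ≈ 11.025.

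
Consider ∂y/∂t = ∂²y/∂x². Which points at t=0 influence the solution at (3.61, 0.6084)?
The entire real line. The heat equation has infinite propagation speed: any initial disturbance instantly affects all points (though exponentially small far away).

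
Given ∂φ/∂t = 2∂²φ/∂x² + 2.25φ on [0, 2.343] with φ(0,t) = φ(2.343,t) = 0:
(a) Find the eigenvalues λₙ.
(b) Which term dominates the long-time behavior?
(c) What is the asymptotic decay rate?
Eigenvalues: λₙ = 2n²π²/2.343² - 2.25.
First three modes:
  n=1: λ₁ = 2π²/2.343² - 2.25 ≈ 1.346
  n=2: λ₂ = 8π²/2.343² - 2.25 ≈ 12.133
  n=3: λ₃ = 18π²/2.343² - 2.25 ≈ 30.111
Since 2π²/2.343² ≈ 3.596 > 2.25, all λₙ > 0.
The n=1 mode decays slowest → dominates as t → ∞.
Asymptotic: φ ~ c₁ sin(πx/2.343) e^{-λ₁t} with decay rate λ₁ ≈ 1.346.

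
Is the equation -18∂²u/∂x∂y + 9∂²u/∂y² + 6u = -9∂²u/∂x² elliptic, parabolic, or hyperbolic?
Rewriting in standard form: 9∂²u/∂x² - 18∂²u/∂x∂y + 9∂²u/∂y² + 6u = 0. Computing B² - 4AC with A = 9, B = -18, C = 9: discriminant = 0 (zero). Answer: parabolic.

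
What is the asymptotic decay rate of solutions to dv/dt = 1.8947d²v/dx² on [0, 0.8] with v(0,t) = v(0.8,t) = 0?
Eigenvalues: λₙ = 1.8947n²π²/0.8².
First three modes:
  n=1: λ₁ = 1.8947π²/0.8² ≈ 29.219
  n=2: λ₂ = 7.5788π²/0.8² ≈ 116.875 (4× faster decay)
  n=3: λ₃ = 17.0523π²/0.8² ≈ 262.968 (9× faster decay)
As t → ∞, higher modes decay exponentially faster. The n=1 mode dominates: v ~ c₁ sin(πx/0.8) e^{-λ₁t}.
Decay rate: λ₁ = 1.8947π²/0.8² ≈ 29.219.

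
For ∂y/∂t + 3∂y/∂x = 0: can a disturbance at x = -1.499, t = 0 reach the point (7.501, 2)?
No. Only data at x = 1.501 affects (7.501, 2). Advection has one-way propagation along characteristics.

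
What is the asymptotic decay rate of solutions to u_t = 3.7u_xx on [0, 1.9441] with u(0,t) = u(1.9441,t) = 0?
Eigenvalues: λₙ = 3.7n²π²/1.9441².
First three modes:
  n=1: λ₁ = 3.7π²/1.9441² ≈ 9.662
  n=2: λ₂ = 14.8π²/1.9441² ≈ 38.648 (4× faster decay)
  n=3: λ₃ = 33.3π²/1.9441² ≈ 86.957 (9× faster decay)
As t → ∞, higher modes decay exponentially faster. The n=1 mode dominates: u ~ c₁ sin(πx/1.9441) e^{-λ₁t}.
Decay rate: λ₁ = 3.7π²/1.9441² ≈ 9.662.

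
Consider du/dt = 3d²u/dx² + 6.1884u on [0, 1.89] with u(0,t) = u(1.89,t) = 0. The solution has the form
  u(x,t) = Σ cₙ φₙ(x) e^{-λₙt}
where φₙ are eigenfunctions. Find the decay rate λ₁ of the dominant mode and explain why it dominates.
Eigenvalues: λₙ = 3n²π²/1.89² - 6.1884.
First three modes:
  n=1: λ₁ = 3π²/1.89² - 6.1884 ≈ 2.101
  n=2: λ₂ = 12π²/1.89² - 6.1884 ≈ 26.967
  n=3: λ₃ = 27π²/1.89² - 6.1884 ≈ 68.412
Since 3π²/1.89² ≈ 8.289 > 6.1884, all λₙ > 0.
The n=1 mode decays slowest → dominates as t → ∞.
Asymptotic: u ~ c₁ sin(πx/1.89) e^{-λ₁t} with decay rate λ₁ ≈ 2.101.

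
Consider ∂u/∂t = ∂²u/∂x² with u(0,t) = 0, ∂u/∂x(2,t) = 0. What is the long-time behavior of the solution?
As t → ∞, u → 0. Heat escapes through the Dirichlet boundary.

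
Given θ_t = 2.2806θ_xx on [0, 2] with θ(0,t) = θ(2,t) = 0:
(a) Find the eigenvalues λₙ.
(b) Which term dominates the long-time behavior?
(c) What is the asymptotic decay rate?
Eigenvalues: λₙ = 2.2806n²π²/2².
First three modes:
  n=1: λ₁ = 2.2806π²/2² ≈ 5.627
  n=2: λ₂ = 9.1224π²/2² ≈ 22.509 (4× faster decay)
  n=3: λ₃ = 20.5254π²/2² ≈ 50.644 (9× faster decay)
As t → ∞, higher modes decay exponentially faster. The n=1 mode dominates: θ ~ c₁ sin(πx/2) e^{-λ₁t}.
Decay rate: λ₁ = 2.2806π²/2² ≈ 5.627.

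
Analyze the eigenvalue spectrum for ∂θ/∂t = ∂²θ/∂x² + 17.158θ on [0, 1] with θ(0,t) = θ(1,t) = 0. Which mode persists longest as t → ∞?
Eigenvalues: λₙ = n²π²/1² - 17.158.
First three modes:
  n=1: λ₁ = π² - 17.158 ≈ -7.288
  n=2: λ₂ = 4π² - 17.158 ≈ 22.32
  n=3: λ₃ = 9π² - 17.158 ≈ 71.668
Since π² ≈ 9.87 < 17.158, λ₁ < 0.
The n=1 mode grows fastest (−λₙ is largest for n=1) → dominates.
Asymptotic: θ ~ c₁ sin(πx/1) e^{7.288t} (exponential growth at rate −λ₁ ≈ 7.288).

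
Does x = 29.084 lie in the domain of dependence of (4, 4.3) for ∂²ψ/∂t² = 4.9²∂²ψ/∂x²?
No. The domain of dependence is [-17.07, 25.07], and 29.084 is outside this interval.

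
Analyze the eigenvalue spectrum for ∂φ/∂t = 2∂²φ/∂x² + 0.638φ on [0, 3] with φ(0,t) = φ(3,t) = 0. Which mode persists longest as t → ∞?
Eigenvalues: λₙ = 2n²π²/3² - 0.638.
First three modes:
  n=1: λ₁ = 2π²/3² - 0.638 ≈ 1.555
  n=2: λ₂ = 8π²/3² - 0.638 ≈ 8.135
  n=3: λ₃ = 18π²/3² - 0.638 ≈ 19.101
Since 2π²/3² ≈ 2.193 > 0.638, all λₙ > 0.
The n=1 mode decays slowest → dominates as t → ∞.
Asymptotic: φ ~ c₁ sin(πx/3) e^{-λ₁t} with decay rate λ₁ ≈ 1.555.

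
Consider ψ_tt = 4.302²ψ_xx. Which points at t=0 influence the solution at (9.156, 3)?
Domain of dependence: [-3.75, 22.062]. Signals travel at speed 4.302, so data within |x - 9.156| ≤ 4.302·3 = 12.906 can reach the point.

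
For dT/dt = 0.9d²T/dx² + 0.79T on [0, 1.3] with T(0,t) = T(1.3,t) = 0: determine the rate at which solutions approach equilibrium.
Eigenvalues: λₙ = 0.9n²π²/1.3² - 0.79.
First three modes:
  n=1: λ₁ = 0.9π²/1.3² - 0.79 ≈ 4.466
  n=2: λ₂ = 3.6π²/1.3² - 0.79 ≈ 20.234
  n=3: λ₃ = 8.1π²/1.3² - 0.79 ≈ 46.514
Since 0.9π²/1.3² ≈ 5.256 > 0.79, all λₙ > 0.
The n=1 mode decays slowest → dominates as t → ∞.
Asymptotic: T ~ c₁ sin(πx/1.3) e^{-λ₁t} with decay rate λ₁ ≈ 4.466.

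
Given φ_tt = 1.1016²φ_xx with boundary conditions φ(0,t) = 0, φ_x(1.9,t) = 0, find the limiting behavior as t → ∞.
φ oscillates (no decay). Energy is conserved; the solution oscillates indefinitely as standing waves.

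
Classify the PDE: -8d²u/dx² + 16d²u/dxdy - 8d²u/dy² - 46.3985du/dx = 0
A = -8, B = 16, C = -8. Discriminant B² - 4AC = 0. Since 0 = 0, parabolic.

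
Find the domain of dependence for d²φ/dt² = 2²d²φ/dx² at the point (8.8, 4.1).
Domain of dependence: [0.6, 17]. Signals travel at speed 2, so data within |x - 8.8| ≤ 2·4.1 = 8.2 can reach the point.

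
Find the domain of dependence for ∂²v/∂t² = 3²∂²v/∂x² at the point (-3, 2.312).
Domain of dependence: [-9.936, 3.936]. Signals travel at speed 3, so data within |x - -3| ≤ 3·2.312 = 6.936 can reach the point.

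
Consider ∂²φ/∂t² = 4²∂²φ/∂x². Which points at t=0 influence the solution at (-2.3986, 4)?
Domain of dependence: [-18.3986, 13.6014]. Signals travel at speed 4, so data within |x - -2.3986| ≤ 4·4 = 16 can reach the point.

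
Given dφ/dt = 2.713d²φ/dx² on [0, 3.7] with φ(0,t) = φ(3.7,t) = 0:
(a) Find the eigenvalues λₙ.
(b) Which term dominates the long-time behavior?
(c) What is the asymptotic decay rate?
Eigenvalues: λₙ = 2.713n²π²/3.7².
First three modes:
  n=1: λ₁ = 2.713π²/3.7² ≈ 1.956
  n=2: λ₂ = 10.852π²/3.7² ≈ 7.824 (4× faster decay)
  n=3: λ₃ = 24.417π²/3.7² ≈ 17.603 (9× faster decay)
As t → ∞, higher modes decay exponentially faster. The n=1 mode dominates: φ ~ c₁ sin(πx/3.7) e^{-λ₁t}.
Decay rate: λ₁ = 2.713π²/3.7² ≈ 1.956.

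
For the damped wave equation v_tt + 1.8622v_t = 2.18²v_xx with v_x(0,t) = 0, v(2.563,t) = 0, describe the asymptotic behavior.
v → 0. Damping (γ=1.8622) dissipates energy; oscillations decay exponentially.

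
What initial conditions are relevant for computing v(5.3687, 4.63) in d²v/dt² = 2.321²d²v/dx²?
Domain of dependence: [-5.37753, 16.11493]. Signals travel at speed 2.321, so data within |x - 5.3687| ≤ 2.321·4.63 = 10.74623 can reach the point.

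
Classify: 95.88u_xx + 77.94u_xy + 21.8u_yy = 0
Elliptic (discriminant = -2286.0924).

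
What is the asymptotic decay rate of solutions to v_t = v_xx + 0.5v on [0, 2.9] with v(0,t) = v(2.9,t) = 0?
Eigenvalues: λₙ = n²π²/2.9² - 0.5.
First three modes:
  n=1: λ₁ = π²/2.9² - 0.5 ≈ 0.674
  n=2: λ₂ = 4π²/2.9² - 0.5 ≈ 4.194
  n=3: λ₃ = 9π²/2.9² - 0.5 ≈ 10.062
Since π²/2.9² ≈ 1.174 > 0.5, all λₙ > 0.
The n=1 mode decays slowest → dominates as t → ∞.
Asymptotic: v ~ c₁ sin(πx/2.9) e^{-λ₁t} with decay rate λ₁ ≈ 0.674.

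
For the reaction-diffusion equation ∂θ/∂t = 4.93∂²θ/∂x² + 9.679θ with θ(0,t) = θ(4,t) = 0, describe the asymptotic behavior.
θ grows unboundedly. Reaction dominates diffusion (r=9.679 > κπ²/L²≈3.04); solution grows exponentially.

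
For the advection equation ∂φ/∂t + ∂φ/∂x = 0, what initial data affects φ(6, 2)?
A single point: x = 4. The characteristic through (6, 2) is x - 1t = const, so x = 6 - 1·2 = 4.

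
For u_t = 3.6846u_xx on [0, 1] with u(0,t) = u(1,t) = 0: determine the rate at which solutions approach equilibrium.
Eigenvalues: λₙ = 3.6846n²π².
First three modes:
  n=1: λ₁ = 3.6846π² ≈ 36.366
  n=2: λ₂ = 14.7384π² ≈ 145.462 (4× faster decay)
  n=3: λ₃ = 33.1614π² ≈ 327.29 (9× faster decay)
As t → ∞, higher modes decay exponentially faster. The n=1 mode dominates: u ~ c₁ sin(πx) e^{-λ₁t}.
Decay rate: λ₁ = 3.6846π² ≈ 36.366.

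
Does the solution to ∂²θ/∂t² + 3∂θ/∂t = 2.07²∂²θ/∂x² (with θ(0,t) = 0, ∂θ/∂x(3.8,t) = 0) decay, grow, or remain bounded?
θ → 0. Damping (γ=3) dissipates energy; oscillations decay exponentially.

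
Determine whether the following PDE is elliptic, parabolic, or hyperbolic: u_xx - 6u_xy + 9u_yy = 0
Coefficients: A = 1, B = -6, C = 9. B² - 4AC = 0, which is zero, so the equation is parabolic.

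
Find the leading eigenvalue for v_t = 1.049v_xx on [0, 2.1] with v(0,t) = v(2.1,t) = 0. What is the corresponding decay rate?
Eigenvalues: λₙ = 1.049n²π²/2.1².
First three modes:
  n=1: λ₁ = 1.049π²/2.1² ≈ 2.348
  n=2: λ₂ = 4.196π²/2.1² ≈ 9.391 (4× faster decay)
  n=3: λ₃ = 9.441π²/2.1² ≈ 21.129 (9× faster decay)
As t → ∞, higher modes decay exponentially faster. The n=1 mode dominates: v ~ c₁ sin(πx/2.1) e^{-λ₁t}.
Decay rate: λ₁ = 1.049π²/2.1² ≈ 2.348.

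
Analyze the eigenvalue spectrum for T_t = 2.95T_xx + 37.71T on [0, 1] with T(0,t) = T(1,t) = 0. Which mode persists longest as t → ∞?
Eigenvalues: λₙ = 2.95n²π²/1² - 37.71.
First three modes:
  n=1: λ₁ = 2.95π² - 37.71 ≈ -8.595
  n=2: λ₂ = 11.8π² - 37.71 ≈ 78.751
  n=3: λ₃ = 26.55π² - 37.71 ≈ 224.328
Since 2.95π² ≈ 29.115 < 37.71, λ₁ < 0.
The n=1 mode grows fastest (−λₙ is largest for n=1) → dominates.
Asymptotic: T ~ c₁ sin(πx/1) e^{8.595t} (exponential growth at rate −λ₁ ≈ 8.595).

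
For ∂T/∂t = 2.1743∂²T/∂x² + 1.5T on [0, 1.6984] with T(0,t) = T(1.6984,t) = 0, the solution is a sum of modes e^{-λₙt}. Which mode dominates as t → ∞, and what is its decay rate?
Eigenvalues: λₙ = 2.1743n²π²/1.6984² - 1.5.
First three modes:
  n=1: λ₁ = 2.1743π²/1.6984² - 1.5 ≈ 5.939
  n=2: λ₂ = 8.6972π²/1.6984² - 1.5 ≈ 28.258
  n=3: λ₃ = 19.5687π²/1.6984² - 1.5 ≈ 65.455
Since 2.1743π²/1.6984² ≈ 7.439 > 1.5, all λₙ > 0.
The n=1 mode decays slowest → dominates as t → ∞.
Asymptotic: T ~ c₁ sin(πx/1.6984) e^{-λ₁t} with decay rate λ₁ ≈ 5.939.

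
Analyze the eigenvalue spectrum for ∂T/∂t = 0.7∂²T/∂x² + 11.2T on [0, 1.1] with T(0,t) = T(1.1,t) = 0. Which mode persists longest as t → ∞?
Eigenvalues: λₙ = 0.7n²π²/1.1² - 11.2.
First three modes:
  n=1: λ₁ = 0.7π²/1.1² - 11.2 ≈ -5.49
  n=2: λ₂ = 2.8π²/1.1² - 11.2 ≈ 11.639
  n=3: λ₃ = 6.3π²/1.1² - 11.2 ≈ 40.187
Since 0.7π²/1.1² ≈ 5.71 < 11.2, λ₁ < 0.
The n=1 mode grows fastest (−λₙ is largest for n=1) → dominates.
Asymptotic: T ~ c₁ sin(πx/1.1) e^{5.49t} (exponential growth at rate −λ₁ ≈ 5.49).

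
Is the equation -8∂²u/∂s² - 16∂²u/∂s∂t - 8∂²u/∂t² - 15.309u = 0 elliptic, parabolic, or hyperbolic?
Computing B² - 4AC with A = -8, B = -16, C = -8: discriminant = 0 (zero). Answer: parabolic.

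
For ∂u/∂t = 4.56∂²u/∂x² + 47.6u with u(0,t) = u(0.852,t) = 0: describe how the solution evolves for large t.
u → 0. Diffusion dominates reaction (r=47.6 < κπ²/L²≈62); solution decays.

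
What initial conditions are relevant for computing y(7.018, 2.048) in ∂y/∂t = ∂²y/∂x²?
The entire real line. The heat equation has infinite propagation speed: any initial disturbance instantly affects all points (though exponentially small far away).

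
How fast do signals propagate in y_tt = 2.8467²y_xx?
Speed = 2.8467. Information travels along characteristics x = x₀ ± 2.8467t.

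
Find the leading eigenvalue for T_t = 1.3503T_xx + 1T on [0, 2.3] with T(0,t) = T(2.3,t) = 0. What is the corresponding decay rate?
Eigenvalues: λₙ = 1.3503n²π²/2.3² - 1.
First three modes:
  n=1: λ₁ = 1.3503π²/2.3² - 1 ≈ 1.519
  n=2: λ₂ = 5.4012π²/2.3² - 1 ≈ 9.077
  n=3: λ₃ = 12.1527π²/2.3² - 1 ≈ 21.673
Since 1.3503π²/2.3² ≈ 2.519 > 1, all λₙ > 0.
The n=1 mode decays slowest → dominates as t → ∞.
Asymptotic: T ~ c₁ sin(πx/2.3) e^{-λ₁t} with decay rate λ₁ ≈ 1.519.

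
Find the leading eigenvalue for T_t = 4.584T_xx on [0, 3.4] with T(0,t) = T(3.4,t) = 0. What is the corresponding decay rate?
Eigenvalues: λₙ = 4.584n²π²/3.4².
First three modes:
  n=1: λ₁ = 4.584π²/3.4² ≈ 3.914
  n=2: λ₂ = 18.336π²/3.4² ≈ 15.655 (4× faster decay)
  n=3: λ₃ = 41.256π²/3.4² ≈ 35.223 (9× faster decay)
As t → ∞, higher modes decay exponentially faster. The n=1 mode dominates: T ~ c₁ sin(πx/3.4) e^{-λ₁t}.
Decay rate: λ₁ = 4.584π²/3.4² ≈ 3.914.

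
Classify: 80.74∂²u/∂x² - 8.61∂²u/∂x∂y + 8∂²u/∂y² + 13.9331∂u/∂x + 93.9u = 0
Elliptic (discriminant = -2509.5479).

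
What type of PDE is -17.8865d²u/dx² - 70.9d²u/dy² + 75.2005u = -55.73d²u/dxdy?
Rewriting in standard form: -17.8865d²u/dx² + 55.73d²u/dxdy - 70.9d²u/dy² + 75.2005u = 0. With A = -17.8865, B = 55.73, C = -70.9, the discriminant is -1966.7785. This is an elliptic PDE.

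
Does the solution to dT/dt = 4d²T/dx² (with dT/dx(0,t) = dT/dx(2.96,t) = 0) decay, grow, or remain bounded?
T → constant (steady state). Heat is conserved (no flux at boundaries); solution approaches the spatial average.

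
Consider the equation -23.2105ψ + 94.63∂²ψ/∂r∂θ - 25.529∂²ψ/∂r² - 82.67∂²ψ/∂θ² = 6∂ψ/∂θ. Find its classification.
Rewriting in standard form: -25.529∂²ψ/∂r² + 94.63∂²ψ/∂r∂θ - 82.67∂²ψ/∂θ² - 6∂ψ/∂θ - 23.2105ψ = 0. Hyperbolic. (A = -25.529, B = 94.63, C = -82.67 gives B² - 4AC = 512.90718.)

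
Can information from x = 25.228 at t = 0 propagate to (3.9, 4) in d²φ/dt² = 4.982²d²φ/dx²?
No. The domain of dependence is [-16.028, 23.828], and 25.228 is outside this interval.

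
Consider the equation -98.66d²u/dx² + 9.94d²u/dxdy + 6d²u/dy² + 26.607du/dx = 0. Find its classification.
Hyperbolic. (A = -98.66, B = 9.94, C = 6 gives B² - 4AC = 2466.6436.)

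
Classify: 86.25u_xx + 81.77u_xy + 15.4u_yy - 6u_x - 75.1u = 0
Hyperbolic (discriminant = 1373.3329).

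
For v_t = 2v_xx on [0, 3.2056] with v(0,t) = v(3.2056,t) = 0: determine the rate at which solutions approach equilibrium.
Eigenvalues: λₙ = 2n²π²/3.2056².
First three modes:
  n=1: λ₁ = 2π²/3.2056² ≈ 1.921
  n=2: λ₂ = 8π²/3.2056² ≈ 7.684 (4× faster decay)
  n=3: λ₃ = 18π²/3.2056² ≈ 17.288 (9× faster decay)
As t → ∞, higher modes decay exponentially faster. The n=1 mode dominates: v ~ c₁ sin(πx/3.2056) e^{-λ₁t}.
Decay rate: λ₁ = 2π²/3.2056² ≈ 1.921.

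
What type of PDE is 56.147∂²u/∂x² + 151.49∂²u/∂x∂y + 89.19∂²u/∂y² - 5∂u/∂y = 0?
With A = 56.147, B = 151.49, C = 89.19, the discriminant is 2918.21638. This is a hyperbolic PDE.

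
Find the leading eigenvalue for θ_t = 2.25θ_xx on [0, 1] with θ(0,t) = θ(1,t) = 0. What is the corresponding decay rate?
Eigenvalues: λₙ = 2.25n²π².
First three modes:
  n=1: λ₁ = 2.25π² ≈ 22.207
  n=2: λ₂ = 9π² ≈ 88.826 (4× faster decay)
  n=3: λ₃ = 20.25π² ≈ 199.859 (9× faster decay)
As t → ∞, higher modes decay exponentially faster. The n=1 mode dominates: θ ~ c₁ sin(πx) e^{-λ₁t}.
Decay rate: λ₁ = 2.25π² ≈ 22.207.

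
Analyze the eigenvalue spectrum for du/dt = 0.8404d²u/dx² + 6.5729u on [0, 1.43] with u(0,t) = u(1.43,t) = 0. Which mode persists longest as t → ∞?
Eigenvalues: λₙ = 0.8404n²π²/1.43² - 6.5729.
First three modes:
  n=1: λ₁ = 0.8404π²/1.43² - 6.5729 ≈ -2.517
  n=2: λ₂ = 3.3616π²/1.43² - 6.5729 ≈ 9.652
  n=3: λ₃ = 7.5636π²/1.43² - 6.5729 ≈ 29.932
Since 0.8404π²/1.43² ≈ 4.056 < 6.5729, λ₁ < 0.
The n=1 mode grows fastest (−λₙ is largest for n=1) → dominates.
Asymptotic: u ~ c₁ sin(πx/1.43) e^{2.517t} (exponential growth at rate −λ₁ ≈ 2.517).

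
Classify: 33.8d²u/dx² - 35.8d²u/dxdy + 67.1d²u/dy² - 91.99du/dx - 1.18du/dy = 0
Elliptic (discriminant = -7790.28).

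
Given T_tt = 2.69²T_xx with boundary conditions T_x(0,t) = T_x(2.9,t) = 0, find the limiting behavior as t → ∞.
T oscillates about a mean that drifts linearly in t (generically unbounded; no decay). There is no damping, so the nonconstant modes persist as standing waves (energy conserved, no decay). But with Neumann conditions at both ends the constant mode has eigenvalue 0: the spatial mean M(t) of T satisfies M'' = 0, so M(t) = M(0) + M'(0)·t. Unless the initial velocity has zero mean (∫T_t(x,0)dx = 0), the solution grows linearly in t (unbounded, though not exponentially); if it does have zero mean, the solution stays bounded and simply oscillates.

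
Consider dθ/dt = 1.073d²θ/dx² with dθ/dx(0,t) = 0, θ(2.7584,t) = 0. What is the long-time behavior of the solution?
As t → ∞, θ → 0. Heat escapes through the Dirichlet boundary.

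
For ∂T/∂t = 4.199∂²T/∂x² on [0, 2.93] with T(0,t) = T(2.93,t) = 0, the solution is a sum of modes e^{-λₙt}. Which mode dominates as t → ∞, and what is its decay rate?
Eigenvalues: λₙ = 4.199n²π²/2.93².
First three modes:
  n=1: λ₁ = 4.199π²/2.93² ≈ 4.827
  n=2: λ₂ = 16.796π²/2.93² ≈ 19.309 (4× faster decay)
  n=3: λ₃ = 37.791π²/2.93² ≈ 43.446 (9× faster decay)
As t → ∞, higher modes decay exponentially faster. The n=1 mode dominates: T ~ c₁ sin(πx/2.93) e^{-λ₁t}.
Decay rate: λ₁ = 4.199π²/2.93² ≈ 4.827.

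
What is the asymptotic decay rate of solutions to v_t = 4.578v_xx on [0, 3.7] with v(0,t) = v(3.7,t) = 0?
Eigenvalues: λₙ = 4.578n²π²/3.7².
First three modes:
  n=1: λ₁ = 4.578π²/3.7² ≈ 3.3
  n=2: λ₂ = 18.312π²/3.7² ≈ 13.202 (4× faster decay)
  n=3: λ₃ = 41.202π²/3.7² ≈ 29.704 (9× faster decay)
As t → ∞, higher modes decay exponentially faster. The n=1 mode dominates: v ~ c₁ sin(πx/3.7) e^{-λ₁t}.
Decay rate: λ₁ = 4.578π²/3.7² ≈ 3.3.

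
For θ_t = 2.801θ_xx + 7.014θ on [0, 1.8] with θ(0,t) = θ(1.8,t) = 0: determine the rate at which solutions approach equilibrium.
Eigenvalues: λₙ = 2.801n²π²/1.8² - 7.014.
First three modes:
  n=1: λ₁ = 2.801π²/1.8² - 7.014 ≈ 1.518
  n=2: λ₂ = 11.204π²/1.8² - 7.014 ≈ 27.115
  n=3: λ₃ = 25.209π²/1.8² - 7.014 ≈ 69.777
Since 2.801π²/1.8² ≈ 8.532 > 7.014, all λₙ > 0.
The n=1 mode decays slowest → dominates as t → ∞.
Asymptotic: θ ~ c₁ sin(πx/1.8) e^{-λ₁t} with decay rate λ₁ ≈ 1.518.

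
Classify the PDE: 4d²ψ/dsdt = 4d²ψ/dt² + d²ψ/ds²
Rewriting in standard form: -d²ψ/ds² + 4d²ψ/dsdt - 4d²ψ/dt² = 0. A = -1, B = 4, C = -4. Discriminant B² - 4AC = 0. Since 0 = 0, parabolic.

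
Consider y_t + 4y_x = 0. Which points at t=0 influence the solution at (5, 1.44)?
A single point: x = -0.76. The characteristic through (5, 1.44) is x - 4t = const, so x = 5 - 4·1.44 = -0.76.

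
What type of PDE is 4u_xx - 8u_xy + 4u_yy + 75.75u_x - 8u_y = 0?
With A = 4, B = -8, C = 4, the discriminant is 0. This is a parabolic PDE.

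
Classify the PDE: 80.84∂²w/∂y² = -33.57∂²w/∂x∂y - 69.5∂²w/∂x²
Rewriting in standard form: 69.5∂²w/∂x² + 33.57∂²w/∂x∂y + 80.84∂²w/∂y² = 0. A = 69.5, B = 33.57, C = 80.84. Discriminant B² - 4AC = -21346.5751. Since -21346.5751 < 0, elliptic.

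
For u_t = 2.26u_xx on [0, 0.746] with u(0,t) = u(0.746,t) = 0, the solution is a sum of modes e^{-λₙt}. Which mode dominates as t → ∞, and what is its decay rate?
Eigenvalues: λₙ = 2.26n²π²/0.746².
First three modes:
  n=1: λ₁ = 2.26π²/0.746² ≈ 40.08
  n=2: λ₂ = 9.04π²/0.746² ≈ 160.321 (4× faster decay)
  n=3: λ₃ = 20.34π²/0.746² ≈ 360.722 (9× faster decay)
As t → ∞, higher modes decay exponentially faster. The n=1 mode dominates: u ~ c₁ sin(πx/0.746) e^{-λ₁t}.
Decay rate: λ₁ = 2.26π²/0.746² ≈ 40.08.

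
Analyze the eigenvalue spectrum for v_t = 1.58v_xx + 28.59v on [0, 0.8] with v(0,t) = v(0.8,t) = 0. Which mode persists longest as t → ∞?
Eigenvalues: λₙ = 1.58n²π²/0.8² - 28.59.
First three modes:
  n=1: λ₁ = 1.58π²/0.8² - 28.59 ≈ -4.224
  n=2: λ₂ = 6.32π²/0.8² - 28.59 ≈ 68.872
  n=3: λ₃ = 14.22π²/0.8² - 28.59 ≈ 190.7
Since 1.58π²/0.8² ≈ 24.366 < 28.59, λ₁ < 0.
The n=1 mode grows fastest (−λₙ is largest for n=1) → dominates.
Asymptotic: v ~ c₁ sin(πx/0.8) e^{4.224t} (exponential growth at rate −λ₁ ≈ 4.224).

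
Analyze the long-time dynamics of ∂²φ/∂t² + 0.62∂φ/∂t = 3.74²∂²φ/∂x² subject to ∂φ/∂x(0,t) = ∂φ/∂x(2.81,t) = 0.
Long-time behavior: φ → constant (steady state). Damping (γ=0.62) dissipates the nonconstant modes; with Neumann BCs the spatial average obeys M''+γM'=0 and tends to a finite limit.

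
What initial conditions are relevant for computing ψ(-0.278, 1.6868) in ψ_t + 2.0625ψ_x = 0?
A single point: x = -3.757025. The characteristic through (-0.278, 1.6868) is x - 2.0625t = const, so x = -0.278 - 2.0625·1.6868 = -3.757025.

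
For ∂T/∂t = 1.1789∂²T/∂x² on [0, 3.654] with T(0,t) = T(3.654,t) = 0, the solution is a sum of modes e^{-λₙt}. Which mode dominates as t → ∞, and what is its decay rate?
Eigenvalues: λₙ = 1.1789n²π²/3.654².
First three modes:
  n=1: λ₁ = 1.1789π²/3.654² ≈ 0.871
  n=2: λ₂ = 4.7156π²/3.654² ≈ 3.486 (4× faster decay)
  n=3: λ₃ = 10.6101π²/3.654² ≈ 7.843 (9× faster decay)
As t → ∞, higher modes decay exponentially faster. The n=1 mode dominates: T ~ c₁ sin(πx/3.654) e^{-λ₁t}.
Decay rate: λ₁ = 1.1789π²/3.654² ≈ 0.871.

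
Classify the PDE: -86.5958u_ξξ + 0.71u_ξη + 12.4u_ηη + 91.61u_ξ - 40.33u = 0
A = -86.5958, B = 0.71, C = 12.4. Discriminant B² - 4AC = 4295.65578. Since 4295.65578 > 0, hyperbolic.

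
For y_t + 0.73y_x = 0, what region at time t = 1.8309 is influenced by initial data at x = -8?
At x = -6.663443. The characteristic carries data from (-8, 0) to (-6.663443, 1.8309).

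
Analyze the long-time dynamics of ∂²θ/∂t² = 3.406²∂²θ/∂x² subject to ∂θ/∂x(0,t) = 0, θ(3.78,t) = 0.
Long-time behavior: θ oscillates (no decay). Energy is conserved; the solution oscillates indefinitely as standing waves.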